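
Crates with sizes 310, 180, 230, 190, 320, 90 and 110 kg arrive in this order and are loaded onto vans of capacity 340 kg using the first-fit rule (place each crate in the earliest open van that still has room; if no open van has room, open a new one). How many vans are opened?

  310 → van 1 (new)  [load 310/340]
  180 → van 2 (new)  [load 180/340]
  230 → van 3 (new)  [load 230/340]
  190 → van 4 (new)  [load 190/340]
  320 → van 5 (new)  [load 320/340]
  90 → van 2  [load 270/340]
  110 → van 3  [load 340/340]
5 vans opened.

5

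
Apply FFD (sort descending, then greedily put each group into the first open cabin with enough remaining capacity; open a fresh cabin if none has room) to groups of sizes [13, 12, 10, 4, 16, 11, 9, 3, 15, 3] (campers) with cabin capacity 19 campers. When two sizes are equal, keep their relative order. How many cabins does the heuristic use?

Sorted descending: 16, 15, 13, 12, 11, 10, 9, 4, 3, 3.
  16 → cabin 1 (new)  [load 16/19]
  15 → cabin 2 (new)  [load 15/19]
  13 → cabin 3 (new)  [load 13/19]
  12 → cabin 4 (new)  [load 12/19]
  11 → cabin 5 (new)  [load 11/19]
  10 → cabin 6 (new)  [load 10/19]
  9 → cabin 6  [load 19/19]
  4 → cabin 2  [load 19/19]
  3 → cabin 1  [load 19/19]
  3 → cabin 3  [load 16/19]
6 cabins opened.

6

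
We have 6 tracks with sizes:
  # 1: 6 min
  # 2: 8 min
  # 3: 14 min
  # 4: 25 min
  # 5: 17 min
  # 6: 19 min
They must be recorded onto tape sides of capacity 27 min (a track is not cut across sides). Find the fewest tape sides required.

Total = 25 + 19 + 17 + 14 + 8 + 6 = 89 min.
Lower bound: ⌈89/27⌉ = 4 tape sides.
A packing using 4 tape sides:
  side 1: 25 = 25
  side 2: 19 + 8 = 27
  side 3: 17 + 6 = 23
  side 4: 14 = 14
This matches the lower bound, so 4 is optimal.

4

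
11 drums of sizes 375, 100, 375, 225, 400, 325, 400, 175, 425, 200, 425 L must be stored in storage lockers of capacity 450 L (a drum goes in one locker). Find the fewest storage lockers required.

Total = 425 + 425 + 400 + 400 + 375 + 375 + 325 + 225 + 200 + 175 + 100 = 3425 L.
Lower bound: ⌈3425/450⌉ = 8 storage lockers.
A packing using 9 storage lockers:
  locker 1: 425 = 425
  locker 2: 425 = 425
  locker 3: 400 = 400
  locker 4: 400 = 400
  locker 5: 375 = 375
  locker 6: 375 = 375
  locker 7: 325 + 100 = 425
  locker 8: 225 + 200 = 425
  locker 9: 175 = 175
No arrangement into 8 storage lockers stays within capacity, so 9 is optimal.

9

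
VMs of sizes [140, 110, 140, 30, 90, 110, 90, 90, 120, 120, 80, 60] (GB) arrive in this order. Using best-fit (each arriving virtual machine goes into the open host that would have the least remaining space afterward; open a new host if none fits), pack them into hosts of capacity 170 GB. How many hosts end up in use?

  140 → host 1 (new)  [load 140/170]
  110 → host 2 (new)  [load 110/170]
  140 → host 3 (new)  [load 140/170]
  30 → host 1  [load 170/170]
  90 → host 4 (new)  [load 90/170]
  110 → host 5 (new)  [load 110/170]
  90 → host 6 (new)  [load 90/170]
  90 → host 7 (new)  [load 90/170]
  120 → host 8 (new)  [load 120/170]
  120 → host 9 (new)  [load 120/170]
  80 → host 4  [load 170/170]
  60 → host 2  [load 170/170]
9 hosts opened.

9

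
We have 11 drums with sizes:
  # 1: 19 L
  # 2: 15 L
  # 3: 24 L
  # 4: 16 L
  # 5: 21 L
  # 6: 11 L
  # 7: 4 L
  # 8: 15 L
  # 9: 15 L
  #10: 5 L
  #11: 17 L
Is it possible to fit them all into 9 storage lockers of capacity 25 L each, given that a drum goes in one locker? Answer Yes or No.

Yes

A valid assignment using 9 storage lockers:
  locker 1: 24 = 24
  locker 2: 21 + 4 = 25
  locker 3: 19 + 5 = 24
  locker 4: 17 = 17
  locker 5: 16 = 16
  locker 6: 15 = 15
  locker 7: 15 = 15
  locker 8: 15 = 15
  locker 9: 11 = 11
Every load is within 25 L, so 9 storage lockers suffice.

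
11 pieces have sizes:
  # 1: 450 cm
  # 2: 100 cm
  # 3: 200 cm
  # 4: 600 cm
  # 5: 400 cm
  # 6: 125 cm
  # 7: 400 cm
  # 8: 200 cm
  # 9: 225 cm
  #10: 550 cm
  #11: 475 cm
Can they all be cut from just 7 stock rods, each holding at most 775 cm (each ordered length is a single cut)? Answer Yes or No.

Yes

A valid assignment using 6 stock rods:
  stock rod 1: 600 + 125 = 725
  stock rod 2: 550 + 225 = 775
  stock rod 3: 475 + 200 + 100 = 775
  stock rod 4: 450 + 200 = 650
  stock rod 5: 400 = 400
  stock rod 6: 400 = 400
That uses only 6 ≤ 7, so 7 stock rods are enough.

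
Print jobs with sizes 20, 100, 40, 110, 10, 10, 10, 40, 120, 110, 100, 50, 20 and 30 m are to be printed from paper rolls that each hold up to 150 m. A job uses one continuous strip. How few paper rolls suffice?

Total = 120 + 110 + 110 + 100 + 100 + 50 + 40 + 40 + 30 + 20 + 20 + 10 + 10 + 10 = 770 m.
Lower bound: ⌈770/150⌉ = 6 paper rolls.
A packing using 6 paper rolls:
  roll 1: 120 + 30 = 150
  roll 2: 110 + 40 = 150
  roll 3: 110 + 40 = 150
  roll 4: 100 + 50 = 150
  roll 5: 100 + 20 + 20 + 10 = 150
  roll 6: 10 + 10 = 20
This matches the lower bound, so 6 is optimal.

6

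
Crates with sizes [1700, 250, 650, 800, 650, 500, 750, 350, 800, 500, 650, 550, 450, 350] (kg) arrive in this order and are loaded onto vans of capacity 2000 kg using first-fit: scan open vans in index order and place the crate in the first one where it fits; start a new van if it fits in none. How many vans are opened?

  1700 → van 1 (new)  [load 1700/2000]
  250 → van 1  [load 1950/2000]
  650 → van 2 (new)  [load 650/2000]
  800 → van 2  [load 1450/2000]
  650 → van 3 (new)  [load 650/2000]
  500 → van 2  [load 1950/2000]
  750 → van 3  [load 1400/2000]
  350 → van 3  [load 1750/2000]
  800 → van 4 (new)  [load 800/2000]
  500 → van 4  [load 1300/2000]
  650 → van 4  [load 1950/2000]
  550 → van 5 (new)  [load 550/2000]
  450 → van 5  [load 1000/2000]
  350 → van 5  [load 1350/2000]
5 vans opened.

5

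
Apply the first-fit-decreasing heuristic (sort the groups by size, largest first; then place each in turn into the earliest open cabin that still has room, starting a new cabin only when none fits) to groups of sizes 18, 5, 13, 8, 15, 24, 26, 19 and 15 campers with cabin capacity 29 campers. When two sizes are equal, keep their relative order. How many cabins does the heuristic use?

6

Sorted descending: 26, 24, 19, 18, 15, 15, 13, 8, 5.
  26 → cabin 1 (new)  [load 26/29]
  24 → cabin 2 (new)  [load 24/29]
  19 → cabin 3 (new)  [load 19/29]
  18 → cabin 4 (new)  [load 18/29]
  15 → cabin 5 (new)  [load 15/29]
  15 → cabin 6 (new)  [load 15/29]
  13 → cabin 5  [load 28/29]
  8 → cabin 3  [load 27/29]
  5 → cabin 2  [load 29/29]
6 cabins opened.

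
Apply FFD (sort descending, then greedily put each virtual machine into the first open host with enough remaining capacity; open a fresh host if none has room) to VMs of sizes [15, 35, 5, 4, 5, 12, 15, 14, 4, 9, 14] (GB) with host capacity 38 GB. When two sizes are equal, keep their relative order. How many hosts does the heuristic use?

4

Sorted descending: 35, 15, 15, 14, 14, 12, 9, 5, 5, 4, 4.
  35 → host 1 (new)  [load 35/38]
  15 → host 2 (new)  [load 15/38]
  15 → host 2  [load 30/38]
  14 → host 3 (new)  [load 14/38]
  14 → host 3  [load 28/38]
  12 → host 4 (new)  [load 12/38]
  9 → host 3  [load 37/38]
  5 → host 2  [load 35/38]
  5 → host 4  [load 17/38]
  4 → host 4  [load 21/38]
  4 → host 4  [load 25/38]
4 hosts opened.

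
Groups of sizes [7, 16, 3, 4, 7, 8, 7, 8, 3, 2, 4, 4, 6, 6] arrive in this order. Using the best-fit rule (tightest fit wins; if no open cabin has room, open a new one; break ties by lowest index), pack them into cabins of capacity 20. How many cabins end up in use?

  7 → cabin 1 (new)  [load 7/20]
  16 → cabin 2 (new)  [load 16/20]
  3 → cabin 2  [load 19/20]
  4 → cabin 1  [load 11/20]
  7 → cabin 1  [load 18/20]
  8 → cabin 3 (new)  [load 8/20]
  7 → cabin 3  [load 15/20]
  8 → cabin 4 (new)  [load 8/20]
  3 → cabin 3  [load 18/20]
  2 → cabin 1  [load 20/20]
  4 → cabin 4  [load 12/20]
  4 → cabin 4  [load 16/20]
  6 → cabin 5 (new)  [load 6/20]
  6 → cabin 5  [load 12/20]
5 cabins opened.

5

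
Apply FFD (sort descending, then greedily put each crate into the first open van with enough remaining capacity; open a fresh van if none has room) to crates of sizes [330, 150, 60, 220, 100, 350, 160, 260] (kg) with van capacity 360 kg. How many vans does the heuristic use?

Sorted descending: 350, 330, 260, 220, 160, 150, 100, 60.
  350 → van 1 (new)  [load 350/360]
  330 → van 2 (new)  [load 330/360]
  260 → van 3 (new)  [load 260/360]
  220 → van 4 (new)  [load 220/360]
  160 → van 5 (new)  [load 160/360]
  150 → van 5  [load 310/360]
  100 → van 3  [load 360/360]
  60 → van 4  [load 280/360]
5 vans opened.

5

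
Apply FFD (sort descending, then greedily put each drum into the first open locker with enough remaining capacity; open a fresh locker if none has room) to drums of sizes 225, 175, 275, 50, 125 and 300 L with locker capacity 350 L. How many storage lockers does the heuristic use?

Sorted descending: 300, 275, 225, 175, 125, 50.
  300 → locker 1 (new)  [load 300/350]
  275 → locker 2 (new)  [load 275/350]
  225 → locker 3 (new)  [load 225/350]
  175 → locker 4 (new)  [load 175/350]
  125 → locker 3  [load 350/350]
  50 → locker 1  [load 350/350]
4 storage lockers opened.

4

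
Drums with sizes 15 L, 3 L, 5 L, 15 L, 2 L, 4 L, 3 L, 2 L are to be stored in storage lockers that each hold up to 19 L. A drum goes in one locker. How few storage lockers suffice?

Total = 15 + 15 + 5 + 4 + 3 + 3 + 2 + 2 = 49 L.
Lower bound: ⌈49/19⌉ = 3 storage lockers.
A packing using 3 storage lockers:
  locker 1: 15 + 4 = 19
  locker 2: 15 + 3 = 18
  locker 3: 5 + 3 + 2 + 2 = 12
This matches the lower bound, so 3 is optimal.

3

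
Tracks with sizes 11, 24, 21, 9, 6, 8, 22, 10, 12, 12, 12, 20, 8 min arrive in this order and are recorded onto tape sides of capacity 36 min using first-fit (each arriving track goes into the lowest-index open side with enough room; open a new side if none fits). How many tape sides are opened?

6

  11 → side 1 (new)  [load 11/36]
  24 → side 1  [load 35/36]
  21 → side 2 (new)  [load 21/36]
  9 → side 2  [load 30/36]
  6 → side 2  [load 36/36]
  8 → side 3 (new)  [load 8/36]
  22 → side 3  [load 30/36]
  10 → side 4 (new)  [load 10/36]
  12 → side 4  [load 22/36]
  12 → side 4  [load 34/36]
  12 → side 5 (new)  [load 12/36]
  20 → side 5  [load 32/36]
  8 → side 6 (new)  [load 8/36]
6 tape sides opened.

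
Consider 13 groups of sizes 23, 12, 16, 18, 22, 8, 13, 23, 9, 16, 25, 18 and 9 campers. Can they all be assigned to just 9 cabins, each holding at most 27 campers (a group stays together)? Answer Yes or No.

A valid assignment using 9 cabins:
  cabin 1: 25 = 25
  cabin 2: 23 = 23
  cabin 3: 23 = 23
  cabin 4: 22 = 22
  cabin 5: 18 + 9 = 27
  cabin 6: 18 + 9 = 27
  cabin 7: 16 + 8 = 24
  cabin 8: 16 = 16
  cabin 9: 13 + 12 = 25
Every load is within 27 campers, so 9 cabins suffice.

Yes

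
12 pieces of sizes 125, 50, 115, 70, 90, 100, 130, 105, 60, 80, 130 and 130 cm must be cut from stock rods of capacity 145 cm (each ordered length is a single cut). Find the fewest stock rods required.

Total = 130 + 130 + 130 + 125 + 115 + 105 + 100 + 90 + 80 + 70 + 60 + 50 = 1185 cm.
Lower bound: ⌈1185/145⌉ = 9 stock rods.
A packing using 10 stock rods:
  stock rod 1: 130 = 130
  stock rod 2: 130 = 130
  stock rod 3: 130 = 130
  stock rod 4: 125 = 125
  stock rod 5: 115 = 115
  stock rod 6: 105 = 105
  stock rod 7: 100 = 100
  stock rod 8: 90 + 50 = 140
  stock rod 9: 80 + 60 = 140
  stock rod 10: 70 = 70
No arrangement into 9 stock rods stays within capacity, so 10 is optimal.

10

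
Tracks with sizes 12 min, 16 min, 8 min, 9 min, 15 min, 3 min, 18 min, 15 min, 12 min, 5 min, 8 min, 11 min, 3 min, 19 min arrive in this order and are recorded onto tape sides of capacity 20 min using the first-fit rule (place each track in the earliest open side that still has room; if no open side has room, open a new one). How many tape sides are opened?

9

  12 → side 1 (new)  [load 12/20]
  16 → side 2 (new)  [load 16/20]
  8 → side 1  [load 20/20]
  9 → side 3 (new)  [load 9/20]
  15 → side 4 (new)  [load 15/20]
  3 → side 2  [load 19/20]
  18 → side 5 (new)  [load 18/20]
  15 → side 6 (new)  [load 15/20]
  12 → side 7 (new)  [load 12/20]
  5 → side 3  [load 14/20]
  8 → side 7  [load 20/20]
  11 → side 8 (new)  [load 11/20]
  3 → side 3  [load 17/20]
  19 → side 9 (new)  [load 19/20]
9 tape sides opened.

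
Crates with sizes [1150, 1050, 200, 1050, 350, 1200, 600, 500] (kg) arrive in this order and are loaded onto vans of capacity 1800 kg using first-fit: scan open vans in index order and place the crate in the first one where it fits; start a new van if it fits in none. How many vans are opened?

  1150 → van 1 (new)  [load 1150/1800]
  1050 → van 2 (new)  [load 1050/1800]
  200 → van 1  [load 1350/1800]
  1050 → van 3 (new)  [load 1050/1800]
  350 → van 1  [load 1700/1800]
  1200 → van 4 (new)  [load 1200/1800]
  600 → van 2  [load 1650/1800]
  500 → van 3  [load 1550/1800]
4 vans opened.

4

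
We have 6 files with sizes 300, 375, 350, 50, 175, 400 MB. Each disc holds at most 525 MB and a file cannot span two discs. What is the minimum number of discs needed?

Total = 400 + 375 + 350 + 300 + 175 + 50 = 1650 MB.
Lower bound: ⌈1650/525⌉ = 4 discs.
A packing using 4 discs:
  disc 1: 400 + 50 = 450
  disc 2: 375 = 375
  disc 3: 350 + 175 = 525
  disc 4: 300 = 300
This matches the lower bound, so 4 is optimal.

4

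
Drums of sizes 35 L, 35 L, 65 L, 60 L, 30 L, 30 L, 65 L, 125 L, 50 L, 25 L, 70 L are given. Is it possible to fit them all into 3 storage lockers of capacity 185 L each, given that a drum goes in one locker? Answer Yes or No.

No

Total = 590 L; ⌈590/185⌉ = 4.
At least 4 storage lockers are required, but only 3 are allowed.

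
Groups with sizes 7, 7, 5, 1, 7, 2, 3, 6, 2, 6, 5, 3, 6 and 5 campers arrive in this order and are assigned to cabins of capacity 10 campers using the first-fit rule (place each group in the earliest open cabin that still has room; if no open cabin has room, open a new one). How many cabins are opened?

  7 → cabin 1 (new)  [load 7/10]
  7 → cabin 2 (new)  [load 7/10]
  5 → cabin 3 (new)  [load 5/10]
  1 → cabin 1  [load 8/10]
  7 → cabin 4 (new)  [load 7/10]
  2 → cabin 1  [load 10/10]
  3 → cabin 2  [load 10/10]
  6 → cabin 5 (new)  [load 6/10]
  2 → cabin 3  [load 7/10]
  6 → cabin 6 (new)  [load 6/10]
  5 → cabin 7 (new)  [load 5/10]
  3 → cabin 3  [load 10/10]
  6 → cabin 8 (new)  [load 6/10]
  5 → cabin 7  [load 10/10]
8 cabins opened.

8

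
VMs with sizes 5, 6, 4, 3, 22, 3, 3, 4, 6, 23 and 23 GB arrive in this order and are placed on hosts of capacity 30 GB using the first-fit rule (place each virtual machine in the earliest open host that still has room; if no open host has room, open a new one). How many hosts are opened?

4

  5 → host 1 (new)  [load 5/30]
  6 → host 1  [load 11/30]
  4 → host 1  [load 15/30]
  3 → host 1  [load 18/30]
  22 → host 2 (new)  [load 22/30]
  3 → host 1  [load 21/30]
  3 → host 1  [load 24/30]
  4 → host 1  [load 28/30]
  6 → host 2  [load 28/30]
  23 → host 3 (new)  [load 23/30]
  23 → host 4 (new)  [load 23/30]
4 hosts opened.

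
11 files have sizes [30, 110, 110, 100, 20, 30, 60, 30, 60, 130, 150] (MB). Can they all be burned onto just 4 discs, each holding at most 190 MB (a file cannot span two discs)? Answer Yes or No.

No

Total = 830 MB; ⌈830/190⌉ = 5.
At least 5 discs are required, but only 4 are allowed.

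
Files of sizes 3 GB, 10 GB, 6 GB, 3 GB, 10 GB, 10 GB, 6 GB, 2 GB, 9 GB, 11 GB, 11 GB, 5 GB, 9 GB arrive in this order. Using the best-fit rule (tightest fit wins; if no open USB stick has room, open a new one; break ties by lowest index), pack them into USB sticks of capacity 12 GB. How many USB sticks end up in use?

  3 → USB stick 1 (new)  [load 3/12]
  10 → USB stick 2 (new)  [load 10/12]
  6 → USB stick 1  [load 9/12]
  3 → USB stick 1  [load 12/12]
  10 → USB stick 3 (new)  [load 10/12]
  10 → USB stick 4 (new)  [load 10/12]
  6 → USB stick 5 (new)  [load 6/12]
  2 → USB stick 2  [load 12/12]
  9 → USB stick 6 (new)  [load 9/12]
  11 → USB stick 7 (new)  [load 11/12]
  11 → USB stick 8 (new)  [load 11/12]
  5 → USB stick 5  [load 11/12]
  9 → USB stick 9 (new)  [load 9/12]
9 USB sticks opened.

9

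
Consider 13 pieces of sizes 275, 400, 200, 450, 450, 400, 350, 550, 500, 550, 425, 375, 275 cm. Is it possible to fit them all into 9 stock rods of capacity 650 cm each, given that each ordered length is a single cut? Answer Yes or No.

No

Total = 5200 cm; ⌈5200/650⌉ = 8.
10 pieces each exceed half the capacity and cannot share a stock rod, forcing at least 10 stock rods.
At least 10 stock rods are required, but only 9 are allowed.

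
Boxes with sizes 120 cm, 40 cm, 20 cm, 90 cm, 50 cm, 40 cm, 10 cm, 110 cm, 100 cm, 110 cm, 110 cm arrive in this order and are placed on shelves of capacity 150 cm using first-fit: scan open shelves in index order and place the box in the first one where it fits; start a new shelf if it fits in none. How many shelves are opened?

  120 → shelf 1 (new)  [load 120/150]
  40 → shelf 2 (new)  [load 40/150]
  20 → shelf 1  [load 140/150]
  90 → shelf 2  [load 130/150]
  50 → shelf 3 (new)  [load 50/150]
  40 → shelf 3  [load 90/150]
  10 → shelf 1  [load 150/150]
  110 → shelf 4 (new)  [load 110/150]
  100 → shelf 5 (new)  [load 100/150]
  110 → shelf 6 (new)  [load 110/150]
  110 → shelf 7 (new)  [load 110/150]
7 shelves opened.

7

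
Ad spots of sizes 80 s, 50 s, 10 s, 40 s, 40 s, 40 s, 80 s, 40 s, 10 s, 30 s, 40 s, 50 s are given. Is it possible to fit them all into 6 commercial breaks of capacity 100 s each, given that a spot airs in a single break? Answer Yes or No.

A valid assignment using 6 commercial breaks:
  break 1: 80 + 10 + 10 = 100
  break 2: 80 = 80
  break 3: 50 + 50 = 100
  break 4: 40 + 40 = 80
  break 5: 40 + 40 = 80
  break 6: 40 + 30 = 70
Every load is within 100 s, so 6 commercial breaks suffice.

Yes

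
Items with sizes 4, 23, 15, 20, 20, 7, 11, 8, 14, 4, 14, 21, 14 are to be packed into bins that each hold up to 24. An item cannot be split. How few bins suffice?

Total = 23 + 21 + 20 + 20 + 15 + 14 + 14 + 14 + 11 + 8 + 7 + 4 + 4 = 175.
Lower bound: ⌈175/24⌉ = 8 bins.
A packing using 9 bins:
  bin 1: 23 = 23
  bin 2: 21 = 21
  bin 3: 20 + 4 = 24
  bin 4: 20 + 4 = 24
  bin 5: 15 + 8 = 23
  bin 6: 14 + 7 = 21
  bin 7: 14 = 14
  bin 8: 14 = 14
  bin 9: 11 = 11
No arrangement into 8 bins stays within capacity, so 9 is optimal.

9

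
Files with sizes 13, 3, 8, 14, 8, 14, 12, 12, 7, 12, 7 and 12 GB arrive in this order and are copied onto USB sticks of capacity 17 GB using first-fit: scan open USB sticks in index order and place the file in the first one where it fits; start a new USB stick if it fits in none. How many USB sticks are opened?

9

  13 → USB stick 1 (new)  [load 13/17]
  3 → USB stick 1  [load 16/17]
  8 → USB stick 2 (new)  [load 8/17]
  14 → USB stick 3 (new)  [load 14/17]
  8 → USB stick 2  [load 16/17]
  14 → USB stick 4 (new)  [load 14/17]
  12 → USB stick 5 (new)  [load 12/17]
  12 → USB stick 6 (new)  [load 12/17]
  7 → USB stick 7 (new)  [load 7/17]
  12 → USB stick 8 (new)  [load 12/17]
  7 → USB stick 7  [load 14/17]
  12 → USB stick 9 (new)  [load 12/17]
9 USB sticks opened.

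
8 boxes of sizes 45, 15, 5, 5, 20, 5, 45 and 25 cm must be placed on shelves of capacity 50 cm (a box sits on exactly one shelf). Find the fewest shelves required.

Total = 45 + 45 + 25 + 20 + 15 + 5 + 5 + 5 = 165 cm.
Lower bound: ⌈165/50⌉ = 4 shelves.
A packing using 4 shelves:
  shelf 1: 45 + 5 = 50
  shelf 2: 45 + 5 = 50
  shelf 3: 25 + 20 + 5 = 50
  shelf 4: 15 = 15
This matches the lower bound, so 4 is optimal.

4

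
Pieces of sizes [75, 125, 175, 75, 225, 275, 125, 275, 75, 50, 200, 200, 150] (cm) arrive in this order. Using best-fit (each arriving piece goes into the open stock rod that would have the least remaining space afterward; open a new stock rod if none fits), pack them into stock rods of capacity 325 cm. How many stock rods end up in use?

  75 → stock rod 1 (new)  [load 75/325]
  125 → stock rod 1  [load 200/325]
  175 → stock rod 2 (new)  [load 175/325]
  75 → stock rod 1  [load 275/325]
  225 → stock rod 3 (new)  [load 225/325]
  275 → stock rod 4 (new)  [load 275/325]
  125 → stock rod 2  [load 300/325]
  275 → stock rod 5 (new)  [load 275/325]
  75 → stock rod 3  [load 300/325]
  50 → stock rod 1  [load 325/325]
  200 → stock rod 6 (new)  [load 200/325]
  200 → stock rod 7 (new)  [load 200/325]
  150 → stock rod 8 (new)  [load 150/325]
8 stock rods opened.

8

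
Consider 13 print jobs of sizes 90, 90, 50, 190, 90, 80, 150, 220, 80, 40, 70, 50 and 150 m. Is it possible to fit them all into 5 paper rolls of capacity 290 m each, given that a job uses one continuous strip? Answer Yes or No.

A valid assignment using 5 paper rolls:
  roll 1: 220 + 70 = 290
  roll 2: 190 + 90 = 280
  roll 3: 150 + 90 + 50 = 290
  roll 4: 150 + 90 + 50 = 290
  roll 5: 80 + 80 + 40 = 200
Every load is within 290 m, so 5 paper rolls suffice.

Yes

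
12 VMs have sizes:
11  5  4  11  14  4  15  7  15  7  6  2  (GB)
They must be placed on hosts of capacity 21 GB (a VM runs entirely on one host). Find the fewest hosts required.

Total = 15 + 15 + 14 + 11 + 11 + 7 + 7 + 6 + 5 + 4 + 4 + 2 = 101 GB.
Lower bound: ⌈101/21⌉ = 5 hosts.
A packing using 5 hosts:
  host 1: 15 + 6 = 21
  host 2: 15 + 5 = 20
  host 3: 14 + 7 = 21
  host 4: 11 + 7 + 2 = 20
  host 5: 11 + 4 + 4 = 19
This matches the lower bound, so 5 is optimal.

5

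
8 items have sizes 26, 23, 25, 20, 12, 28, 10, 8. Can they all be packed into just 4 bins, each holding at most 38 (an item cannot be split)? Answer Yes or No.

Total = 152; ⌈152/38⌉ = 4.
5 items each exceed half the capacity and cannot share a bin, forcing at least 5 bins.
At least 5 bins are required, but only 4 are allowed.

No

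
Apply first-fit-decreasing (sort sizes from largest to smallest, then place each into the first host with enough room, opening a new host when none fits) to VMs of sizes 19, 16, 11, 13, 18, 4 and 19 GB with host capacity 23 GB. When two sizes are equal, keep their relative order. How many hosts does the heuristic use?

6

Sorted descending: 19, 19, 18, 16, 13, 11, 4.
  19 → host 1 (new)  [load 19/23]
  19 → host 2 (new)  [load 19/23]
  18 → host 3 (new)  [load 18/23]
  16 → host 4 (new)  [load 16/23]
  13 → host 5 (new)  [load 13/23]
  11 → host 6 (new)  [load 11/23]
  4 → host 1  [load 23/23]
6 hosts opened.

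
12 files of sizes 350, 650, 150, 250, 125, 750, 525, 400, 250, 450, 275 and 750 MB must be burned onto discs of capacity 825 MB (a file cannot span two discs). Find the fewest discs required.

7

Total = 750 + 750 + 650 + 525 + 450 + 400 + 350 + 275 + 250 + 250 + 150 + 125 = 4925 MB.
Lower bound: ⌈4925/825⌉ = 6 discs.
A packing using 7 discs:
  disc 1: 750 = 750
  disc 2: 750 = 750
  disc 3: 650 + 150 = 800
  disc 4: 525 + 275 = 800
  disc 5: 450 + 350 = 800
  disc 6: 400 + 250 + 125 = 775
  disc 7: 250 = 250
No arrangement into 6 discs stays within capacity, so 7 is optimal.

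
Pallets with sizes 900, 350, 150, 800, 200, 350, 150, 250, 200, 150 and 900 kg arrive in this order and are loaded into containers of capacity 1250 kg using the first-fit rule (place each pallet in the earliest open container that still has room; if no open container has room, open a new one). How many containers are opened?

  900 → container 1 (new)  [load 900/1250]
  350 → container 1  [load 1250/1250]
  150 → container 2 (new)  [load 150/1250]
  800 → container 2  [load 950/1250]
  200 → container 2  [load 1150/1250]
  350 → container 3 (new)  [load 350/1250]
  150 → container 3  [load 500/1250]
  250 → container 3  [load 750/1250]
  200 → container 3  [load 950/1250]
  150 → container 3  [load 1100/1250]
  900 → container 4 (new)  [load 900/1250]
4 containers opened.

4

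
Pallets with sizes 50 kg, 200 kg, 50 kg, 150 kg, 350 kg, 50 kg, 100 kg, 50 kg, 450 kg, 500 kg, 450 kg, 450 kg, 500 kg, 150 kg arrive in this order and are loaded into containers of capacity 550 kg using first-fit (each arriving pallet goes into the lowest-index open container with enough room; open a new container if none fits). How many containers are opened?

8

  50 → container 1 (new)  [load 50/550]
  200 → container 1  [load 250/550]
  50 → container 1  [load 300/550]
  150 → container 1  [load 450/550]
  350 → container 2 (new)  [load 350/550]
  50 → container 1  [load 500/550]
  100 → container 2  [load 450/550]
  50 → container 1  [load 550/550]
  450 → container 3 (new)  [load 450/550]
  500 → container 4 (new)  [load 500/550]
  450 → container 5 (new)  [load 450/550]
  450 → container 6 (new)  [load 450/550]
  500 → container 7 (new)  [load 500/550]
  150 → container 8 (new)  [load 150/550]
8 containers opened.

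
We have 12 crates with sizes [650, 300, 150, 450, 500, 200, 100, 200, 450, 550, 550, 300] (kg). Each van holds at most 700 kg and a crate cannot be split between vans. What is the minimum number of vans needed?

Total = 650 + 550 + 550 + 500 + 450 + 450 + 300 + 300 + 200 + 200 + 150 + 100 = 4400 kg.
Lower bound: ⌈4400/700⌉ = 7 vans.
A packing using 7 vans:
  van 1: 650 = 650
  van 2: 550 + 150 = 700
  van 3: 550 + 100 = 650
  van 4: 500 + 200 = 700
  van 5: 450 + 200 = 650
  van 6: 450 = 450
  van 7: 300 + 300 = 600
This matches the lower bound, so 7 is optimal.

7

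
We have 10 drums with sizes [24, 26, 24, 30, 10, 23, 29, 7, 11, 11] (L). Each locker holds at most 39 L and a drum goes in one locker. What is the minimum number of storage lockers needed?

6

Total = 30 + 29 + 26 + 24 + 24 + 23 + 11 + 11 + 10 + 7 = 195 L.
Lower bound: ⌈195/39⌉ = 5 storage lockers.
Also, 6 drums each exceed 39/2 L, and no two of those can share a locker, so at least 6 storage lockers are needed.
A packing using 6 storage lockers:
  locker 1: 30 + 7 = 37
  locker 2: 29 + 10 = 39
  locker 3: 26 + 11 = 37
  locker 4: 24 + 11 = 35
  locker 5: 24 = 24
  locker 6: 23 = 23
This matches the lower bound, so 6 is optimal.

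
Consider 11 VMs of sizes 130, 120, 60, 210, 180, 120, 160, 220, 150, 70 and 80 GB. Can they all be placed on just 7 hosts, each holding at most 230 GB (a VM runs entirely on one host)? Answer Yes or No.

Total = 1500 GB; ⌈1500/230⌉ = 7.
8 VMs each exceed half the capacity and cannot share a host, forcing at least 8 hosts.
At least 8 hosts are required, but only 7 are allowed.

No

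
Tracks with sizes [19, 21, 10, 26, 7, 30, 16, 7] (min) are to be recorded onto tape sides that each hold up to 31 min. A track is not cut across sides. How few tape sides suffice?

Total = 30 + 26 + 21 + 19 + 16 + 10 + 7 + 7 = 136 min.
Lower bound: ⌈136/31⌉ = 5 tape sides.
A packing using 5 tape sides:
  side 1: 30 = 30
  side 2: 26 = 26
  side 3: 21 + 10 = 31
  side 4: 19 + 7 = 26
  side 5: 16 + 7 = 23
This matches the lower bound, so 5 is optimal.

5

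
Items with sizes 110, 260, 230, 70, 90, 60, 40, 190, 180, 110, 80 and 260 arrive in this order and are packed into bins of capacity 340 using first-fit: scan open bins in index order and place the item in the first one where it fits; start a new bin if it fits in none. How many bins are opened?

6

  110 → bin 1 (new)  [load 110/340]
  260 → bin 2 (new)  [load 260/340]
  230 → bin 1  [load 340/340]
  70 → bin 2  [load 330/340]
  90 → bin 3 (new)  [load 90/340]
  60 → bin 3  [load 150/340]
  40 → bin 3  [load 190/340]
  190 → bin 4 (new)  [load 190/340]
  180 → bin 5 (new)  [load 180/340]
  110 → bin 3  [load 300/340]
  80 → bin 4  [load 270/340]
  260 → bin 6 (new)  [load 260/340]
6 bins opened.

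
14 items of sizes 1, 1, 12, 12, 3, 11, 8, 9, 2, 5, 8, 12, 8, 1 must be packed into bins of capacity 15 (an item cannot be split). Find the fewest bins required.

8

Total = 12 + 12 + 12 + 11 + 9 + 8 + 8 + 8 + 5 + 3 + 2 + 1 + 1 + 1 = 93.
Lower bound: ⌈93/15⌉ = 7 bins.
Also, 8 items each exceed 15/2, and no two of those can share a bin, so at least 8 bins are needed.
A packing using 8 bins:
  bin 1: 12 + 3 = 15
  bin 2: 12 + 2 + 1 = 15
  bin 3: 12 + 1 + 1 = 14
  bin 4: 11 = 11
  bin 5: 9 + 5 = 14
  bin 6: 8 = 8
  bin 7: 8 = 8
  bin 8: 8 = 8
This matches the lower bound, so 8 is optimal.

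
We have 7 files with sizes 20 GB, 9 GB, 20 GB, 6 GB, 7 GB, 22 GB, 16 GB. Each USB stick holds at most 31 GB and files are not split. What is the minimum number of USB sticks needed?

Total = 22 + 20 + 20 + 16 + 9 + 7 + 6 = 100 GB.
Lower bound: ⌈100/31⌉ = 4 USB sticks.
A packing using 4 USB sticks:
  USB stick 1: 22 + 9 = 31
  USB stick 2: 20 + 7 = 27
  USB stick 3: 20 + 6 = 26
  USB stick 4: 16 = 16
This matches the lower bound, so 4 is optimal.

4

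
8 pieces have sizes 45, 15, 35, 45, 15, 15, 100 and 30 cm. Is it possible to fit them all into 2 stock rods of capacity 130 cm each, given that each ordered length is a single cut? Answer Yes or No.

Total = 300 cm; ⌈300/130⌉ = 3.
At least 3 stock rods are required, but only 2 are allowed.

No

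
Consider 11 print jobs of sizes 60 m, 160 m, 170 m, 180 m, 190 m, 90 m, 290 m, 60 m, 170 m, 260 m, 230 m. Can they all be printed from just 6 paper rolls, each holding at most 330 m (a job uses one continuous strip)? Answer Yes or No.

No

Total = 1860 m; ⌈1860/330⌉ = 6.
7 print jobs each exceed half the capacity and cannot share a roll, forcing at least 7 paper rolls.
At least 7 paper rolls are required, but only 6 are allowed.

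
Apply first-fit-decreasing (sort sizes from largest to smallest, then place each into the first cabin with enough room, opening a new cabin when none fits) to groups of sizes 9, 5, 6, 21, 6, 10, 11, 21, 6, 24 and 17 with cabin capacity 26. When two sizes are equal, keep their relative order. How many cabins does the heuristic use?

6

Sorted descending: 24, 21, 21, 17, 11, 10, 9, 6, 6, 6, 5.
  24 → cabin 1 (new)  [load 24/26]
  21 → cabin 2 (new)  [load 21/26]
  21 → cabin 3 (new)  [load 21/26]
  17 → cabin 4 (new)  [load 17/26]
  11 → cabin 5 (new)  [load 11/26]
  10 → cabin 5  [load 21/26]
  9 → cabin 4  [load 26/26]
  6 → cabin 6 (new)  [load 6/26]
  6 → cabin 6  [load 12/26]
  6 → cabin 6  [load 18/26]
  5 → cabin 2  [load 26/26]
6 cabins opened.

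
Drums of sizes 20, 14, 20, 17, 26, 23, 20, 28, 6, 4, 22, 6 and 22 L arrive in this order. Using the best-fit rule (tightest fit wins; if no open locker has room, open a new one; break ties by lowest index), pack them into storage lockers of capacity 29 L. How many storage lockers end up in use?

10

  20 → locker 1 (new)  [load 20/29]
  14 → locker 2 (new)  [load 14/29]
  20 → locker 3 (new)  [load 20/29]
  17 → locker 4 (new)  [load 17/29]
  26 → locker 5 (new)  [load 26/29]
  23 → locker 6 (new)  [load 23/29]
  20 → locker 7 (new)  [load 20/29]
  28 → locker 8 (new)  [load 28/29]
  6 → locker 6  [load 29/29]
  4 → locker 1  [load 24/29]
  22 → locker 9 (new)  [load 22/29]
  6 → locker 9  [load 28/29]
  22 → locker 10 (new)  [load 22/29]
10 storage lockers opened.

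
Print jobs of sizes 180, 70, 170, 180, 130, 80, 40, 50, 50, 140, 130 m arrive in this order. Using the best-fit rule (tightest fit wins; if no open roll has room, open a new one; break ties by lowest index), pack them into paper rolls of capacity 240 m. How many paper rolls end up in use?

6

  180 → roll 1 (new)  [load 180/240]
  70 → roll 2 (new)  [load 70/240]
  170 → roll 2  [load 240/240]
  180 → roll 3 (new)  [load 180/240]
  130 → roll 4 (new)  [load 130/240]
  80 → roll 4  [load 210/240]
  40 → roll 1  [load 220/240]
  50 → roll 3  [load 230/240]
  50 → roll 5 (new)  [load 50/240]
  140 → roll 5  [load 190/240]
  130 → roll 6 (new)  [load 130/240]
6 paper rolls opened.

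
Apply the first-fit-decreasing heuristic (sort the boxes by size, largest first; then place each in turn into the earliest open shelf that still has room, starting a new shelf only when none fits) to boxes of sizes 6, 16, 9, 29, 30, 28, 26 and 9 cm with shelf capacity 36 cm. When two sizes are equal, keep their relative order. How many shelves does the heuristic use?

5

Sorted descending: 30, 29, 28, 26, 16, 9, 9, 6.
  30 → shelf 1 (new)  [load 30/36]
  29 → shelf 2 (new)  [load 29/36]
  28 → shelf 3 (new)  [load 28/36]
  26 → shelf 4 (new)  [load 26/36]
  16 → shelf 5 (new)  [load 16/36]
  9 → shelf 4  [load 35/36]
  9 → shelf 5  [load 25/36]
  6 → shelf 1  [load 36/36]
5 shelves opened.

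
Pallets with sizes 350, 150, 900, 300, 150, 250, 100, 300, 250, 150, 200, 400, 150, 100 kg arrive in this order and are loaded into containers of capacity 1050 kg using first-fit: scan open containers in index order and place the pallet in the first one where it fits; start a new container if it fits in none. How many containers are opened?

  350 → container 1 (new)  [load 350/1050]
  150 → container 1  [load 500/1050]
  900 → container 2 (new)  [load 900/1050]
  300 → container 1  [load 800/1050]
  150 → container 1  [load 950/1050]
  250 → container 3 (new)  [load 250/1050]
  100 → container 1  [load 1050/1050]
  300 → container 3  [load 550/1050]
  250 → container 3  [load 800/1050]
  150 → container 2  [load 1050/1050]
  200 → container 3  [load 1000/1050]
  400 → container 4 (new)  [load 400/1050]
  150 → container 4  [load 550/1050]
  100 → container 4  [load 650/1050]
4 containers opened.

4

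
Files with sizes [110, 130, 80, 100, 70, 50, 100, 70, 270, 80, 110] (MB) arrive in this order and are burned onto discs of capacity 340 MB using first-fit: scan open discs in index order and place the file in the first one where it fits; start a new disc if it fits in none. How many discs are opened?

4

  110 → disc 1 (new)  [load 110/340]
  130 → disc 1  [load 240/340]
  80 → disc 1  [load 320/340]
  100 → disc 2 (new)  [load 100/340]
  70 → disc 2  [load 170/340]
  50 → disc 2  [load 220/340]
  100 → disc 2  [load 320/340]
  70 → disc 3 (new)  [load 70/340]
  270 → disc 3  [load 340/340]
  80 → disc 4 (new)  [load 80/340]
  110 → disc 4  [load 190/340]
4 discs opened.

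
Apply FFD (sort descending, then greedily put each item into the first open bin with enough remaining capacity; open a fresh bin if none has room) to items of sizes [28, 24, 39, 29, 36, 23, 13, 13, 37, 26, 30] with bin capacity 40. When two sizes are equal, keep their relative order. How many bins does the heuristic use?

Sorted descending: 39, 37, 36, 30, 29, 28, 26, 24, 23, 13, 13.
  39 → bin 1 (new)  [load 39/40]
  37 → bin 2 (new)  [load 37/40]
  36 → bin 3 (new)  [load 36/40]
  30 → bin 4 (new)  [load 30/40]
  29 → bin 5 (new)  [load 29/40]
  28 → bin 6 (new)  [load 28/40]
  26 → bin 7 (new)  [load 26/40]
  24 → bin 8 (new)  [load 24/40]
  23 → bin 9 (new)  [load 23/40]
  13 → bin 7  [load 39/40]
  13 → bin 8  [load 37/40]
9 bins opened.

9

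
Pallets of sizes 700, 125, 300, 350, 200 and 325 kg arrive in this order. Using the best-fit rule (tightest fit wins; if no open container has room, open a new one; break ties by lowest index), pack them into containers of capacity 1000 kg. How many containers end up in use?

  700 → container 1 (new)  [load 700/1000]
  125 → container 1  [load 825/1000]
  300 → container 2 (new)  [load 300/1000]
  350 → container 2  [load 650/1000]
  200 → container 2  [load 850/1000]
  325 → container 3 (new)  [load 325/1000]
3 containers opened.

3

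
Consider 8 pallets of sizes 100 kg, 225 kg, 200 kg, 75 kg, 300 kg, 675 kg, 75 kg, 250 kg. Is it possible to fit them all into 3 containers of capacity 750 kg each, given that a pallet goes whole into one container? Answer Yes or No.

Yes

A valid assignment using 3 containers:
  container 1: 675 + 75 = 750
  container 2: 300 + 250 + 200 = 750
  container 3: 225 + 100 + 75 = 400
Every load is within 750 kg, so 3 containers suffice.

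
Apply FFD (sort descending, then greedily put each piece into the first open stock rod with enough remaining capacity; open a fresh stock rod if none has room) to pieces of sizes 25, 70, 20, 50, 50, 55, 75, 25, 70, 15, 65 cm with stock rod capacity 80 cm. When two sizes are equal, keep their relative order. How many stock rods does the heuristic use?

Sorted descending: 75, 70, 70, 65, 55, 50, 50, 25, 25, 20, 15.
  75 → stock rod 1 (new)  [load 75/80]
  70 → stock rod 2 (new)  [load 70/80]
  70 → stock rod 3 (new)  [load 70/80]
  65 → stock rod 4 (new)  [load 65/80]
  55 → stock rod 5 (new)  [load 55/80]
  50 → stock rod 6 (new)  [load 50/80]
  50 → stock rod 7 (new)  [load 50/80]
  25 → stock rod 5  [load 80/80]
  25 → stock rod 6  [load 75/80]
  20 → stock rod 7  [load 70/80]
  15 → stock rod 4  [load 80/80]
7 stock rods opened.

7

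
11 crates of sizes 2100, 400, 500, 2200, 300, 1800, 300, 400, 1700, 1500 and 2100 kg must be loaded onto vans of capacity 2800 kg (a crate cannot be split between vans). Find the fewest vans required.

6

Total = 2200 + 2100 + 2100 + 1800 + 1700 + 1500 + 500 + 400 + 400 + 300 + 300 = 13300 kg.
Lower bound: ⌈13300/2800⌉ = 5 vans.
Also, 6 crates each exceed 1400 kg, and no two of those can share a van, so at least 6 vans are needed.
A packing using 6 vans:
  van 1: 2200 + 500 = 2700
  van 2: 2100 + 400 + 300 = 2800
  van 3: 2100 + 400 + 300 = 2800
  van 4: 1800 = 1800
  van 5: 1700 = 1700
  van 6: 1500 = 1500
This matches the lower bound, so 6 is optimal.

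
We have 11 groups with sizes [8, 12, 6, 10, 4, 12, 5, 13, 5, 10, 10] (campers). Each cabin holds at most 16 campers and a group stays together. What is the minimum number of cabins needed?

Total = 13 + 12 + 12 + 10 + 10 + 10 + 8 + 6 + 5 + 5 + 4 = 95 campers.
Lower bound: ⌈95/16⌉ = 6 cabins.
A packing using 7 cabins:
  cabin 1: 13 = 13
  cabin 2: 12 + 4 = 16
  cabin 3: 12 = 12
  cabin 4: 10 + 6 = 16
  cabin 5: 10 + 5 = 15
  cabin 6: 10 + 5 = 15
  cabin 7: 8 = 8
No arrangement into 6 cabins stays within capacity, so 7 is optimal.

7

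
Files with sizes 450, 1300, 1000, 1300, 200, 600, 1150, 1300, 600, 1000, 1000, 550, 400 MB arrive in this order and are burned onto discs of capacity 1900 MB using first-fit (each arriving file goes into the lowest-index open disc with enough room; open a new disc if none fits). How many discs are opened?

  450 → disc 1 (new)  [load 450/1900]
  1300 → disc 1  [load 1750/1900]
  1000 → disc 2 (new)  [load 1000/1900]
  1300 → disc 3 (new)  [load 1300/1900]
  200 → disc 2  [load 1200/1900]
  600 → disc 2  [load 1800/1900]
  1150 → disc 4 (new)  [load 1150/1900]
  1300 → disc 5 (new)  [load 1300/1900]
  600 → disc 3  [load 1900/1900]
  1000 → disc 6 (new)  [load 1000/1900]
  1000 → disc 7 (new)  [load 1000/1900]
  550 → disc 4  [load 1700/1900]
  400 → disc 5  [load 1700/1900]
7 discs opened.

7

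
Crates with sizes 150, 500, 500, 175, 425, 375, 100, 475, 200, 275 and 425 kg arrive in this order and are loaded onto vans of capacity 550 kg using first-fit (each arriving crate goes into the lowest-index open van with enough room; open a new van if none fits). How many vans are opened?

  150 → van 1 (new)  [load 150/550]
  500 → van 2 (new)  [load 500/550]
  500 → van 3 (new)  [load 500/550]
  175 → van 1  [load 325/550]
  425 → van 4 (new)  [load 425/550]
  375 → van 5 (new)  [load 375/550]
  100 → van 1  [load 425/550]
  475 → van 6 (new)  [load 475/550]
  200 → van 7 (new)  [load 200/550]
  275 → van 7  [load 475/550]
  425 → van 8 (new)  [load 425/550]
8 vans opened.

8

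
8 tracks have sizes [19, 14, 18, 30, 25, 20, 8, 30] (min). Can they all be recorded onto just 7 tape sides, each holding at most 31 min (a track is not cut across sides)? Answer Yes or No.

Yes

A valid assignment using 7 tape sides:
  side 1: 30 = 30
  side 2: 30 = 30
  side 3: 25 = 25
  side 4: 20 + 8 = 28
  side 5: 19 = 19
  side 6: 18 = 18
  side 7: 14 = 14
Every load is within 31 min, so 7 tape sides suffice.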